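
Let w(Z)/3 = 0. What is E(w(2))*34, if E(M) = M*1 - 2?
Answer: -68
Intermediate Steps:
w(Z) = 0 (w(Z) = 3*0 = 0)
E(M) = -2 + M (E(M) = M - 2 = -2 + M)
E(w(2))*34 = (-2 + 0)*34 = -2*34 = -68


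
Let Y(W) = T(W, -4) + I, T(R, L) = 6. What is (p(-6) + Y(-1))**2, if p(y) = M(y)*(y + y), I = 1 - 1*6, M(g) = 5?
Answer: 3481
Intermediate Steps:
I = -5 (I = 1 - 6 = -5)
Y(W) = 1 (Y(W) = 6 - 5 = 1)
p(y) = 10*y (p(y) = 5*(y + y) = 5*(2*y) = 10*y)
(p(-6) + Y(-1))**2 = (10*(-6) + 1)**2 = (-60 + 1)**2 = (-59)**2 = 3481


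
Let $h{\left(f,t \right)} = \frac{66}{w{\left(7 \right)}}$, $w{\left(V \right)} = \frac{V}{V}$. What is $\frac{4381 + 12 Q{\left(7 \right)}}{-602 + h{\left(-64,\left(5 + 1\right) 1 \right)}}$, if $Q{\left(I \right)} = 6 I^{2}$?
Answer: $- \frac{7909}{536} \approx -14.756$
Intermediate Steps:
$w{\left(V \right)} = 1$
$h{\left(f,t \right)} = 66$ ($h{\left(f,t \right)} = \frac{66}{1} = 66 \cdot 1 = 66$)
$\frac{4381 + 12 Q{\left(7 \right)}}{-602 + h{\left(-64,\left(5 + 1\right) 1 \right)}} = \frac{4381 + 12 \cdot 6 \cdot 7^{2}}{-602 + 66} = \frac{4381 + 12 \cdot 6 \cdot 49}{-536} = \left(4381 + 12 \cdot 294\right) \left(- \frac{1}{536}\right) = \left(4381 + 3528\right) \left(- \frac{1}{536}\right) = 7909 \left(- \frac{1}{536}\right) = - \frac{7909}{536}$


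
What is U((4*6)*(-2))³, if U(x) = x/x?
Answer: 1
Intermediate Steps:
U(x) = 1
U((4*6)*(-2))³ = 1³ = 1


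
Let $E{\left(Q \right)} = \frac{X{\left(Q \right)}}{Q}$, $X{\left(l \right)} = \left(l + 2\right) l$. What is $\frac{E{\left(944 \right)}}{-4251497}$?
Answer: $- \frac{946}{4251497} \approx -0.00022251$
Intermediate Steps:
$X{\left(l \right)} = l \left(2 + l\right)$ ($X{\left(l \right)} = \left(2 + l\right) l = l \left(2 + l\right)$)
$E{\left(Q \right)} = 2 + Q$ ($E{\left(Q \right)} = \frac{Q \left(2 + Q\right)}{Q} = 2 + Q$)
$\frac{E{\left(944 \right)}}{-4251497} = \frac{2 + 944}{-4251497} = 946 \left(- \frac{1}{4251497}\right) = - \frac{946}{4251497}$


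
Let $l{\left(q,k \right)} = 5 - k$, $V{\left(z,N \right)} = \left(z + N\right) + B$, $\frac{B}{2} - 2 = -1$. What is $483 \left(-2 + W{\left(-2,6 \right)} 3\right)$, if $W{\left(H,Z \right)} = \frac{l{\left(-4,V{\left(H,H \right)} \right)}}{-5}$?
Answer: $- \frac{14973}{5} \approx -2994.6$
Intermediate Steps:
$B = 2$ ($B = 4 + 2 \left(-1\right) = 4 - 2 = 2$)
$V{\left(z,N \right)} = 2 + N + z$ ($V{\left(z,N \right)} = \left(z + N\right) + 2 = \left(N + z\right) + 2 = 2 + N + z$)
$W{\left(H,Z \right)} = - \frac{3}{5} + \frac{2 H}{5}$ ($W{\left(H,Z \right)} = \frac{5 - \left(2 + H + H\right)}{-5} = \left(5 - \left(2 + 2 H\right)\right) \left(- \frac{1}{5}\right) = \left(3 - 2 H\right) \left(- \frac{1}{5}\right) = - \frac{3}{5} + \frac{2 H}{5}$)
$483 \left(-2 + W{\left(-2,6 \right)} 3\right) = 483 \left(-2 + \left(- \frac{3}{5} + \frac{2}{5} \left(-2\right)\right) 3\right) = 483 \left(-2 + \left(- \frac{3}{5} - \frac{4}{5}\right) 3\right) = 483 \left(-2 - \frac{21}{5}\right) = 483 \left(- \frac{31}{5}\right) = - \frac{14973}{5}$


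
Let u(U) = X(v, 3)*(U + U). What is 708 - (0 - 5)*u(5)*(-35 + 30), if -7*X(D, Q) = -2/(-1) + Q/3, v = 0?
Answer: 5706/7 ≈ 815.14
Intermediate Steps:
X(D, Q) = -2/7 - Q/21 (X(D, Q) = -(-2/(-1) + Q/3)/7 = -(-2*(-1) + Q*(⅓))/7 = -(2 + Q/3)/7 = -2/7 - Q/21)
u(U) = -6*U/7 (u(U) = (-2/7 - 1/21*3)*(U + U) = (-2/7 - ⅐)*(2*U) = -6*U/7)
708 - (0 - 5)*u(5)*(-35 + 30) = 708 - (0 - 5)*(-6/7*5)*(-35 + 30) = 708 - (-5*(-30/7))*(-5) = 708 - 150*(-5)/7 = 708 - 1*(-750/7) = 708 + 750/7 = 5706/7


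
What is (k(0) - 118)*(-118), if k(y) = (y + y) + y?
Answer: 13924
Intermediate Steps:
k(y) = 3*y (k(y) = 2*y + y = 3*y)
(k(0) - 118)*(-118) = (3*0 - 118)*(-118) = (0 - 118)*(-118) = -118*(-118) = 13924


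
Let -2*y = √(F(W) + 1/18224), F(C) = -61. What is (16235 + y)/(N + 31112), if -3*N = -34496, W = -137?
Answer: 48705/127832 - 147*I*√527357/1164805184 ≈ 0.38101 - 9.1647e-5*I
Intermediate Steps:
N = 34496/3 (N = -⅓*(-34496) = 34496/3 ≈ 11499.)
y = -49*I*√527357/9112 (y = -√(-61 + 1/18224)/2 = -49*I*√527357/9112 ≈ -3.9051*I)
(16235 + y)/(N + 31112) = (16235 - 49*I*√527357/9112)/(34496/3 + 31112) = (16235 - 49*I*√527357/9112)/(127832/3) = (16235 - 49*I*√527357/9112)*(3/127832) = 48705/127832 - 147*I*√527357/1164805184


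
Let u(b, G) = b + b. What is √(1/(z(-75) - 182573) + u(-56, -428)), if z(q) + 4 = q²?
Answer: 5*I*√35069453310/88476 ≈ 10.583*I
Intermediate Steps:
z(q) = -4 + q²
u(b, G) = 2*b
√(1/(z(-75) - 182573) + u(-56, -428)) = √(1/((-4 + (-75)²) - 182573) + 2*(-56)) = √(1/((-4 + 5625) - 182573) - 112) = √(1/(5621 - 182573) - 112) = √(1/(-176952) - 112) = √(-1/176952 - 112) = √(-19818625/176952) = 5*I*√35069453310/88476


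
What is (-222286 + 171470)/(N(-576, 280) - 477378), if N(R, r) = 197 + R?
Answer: 50816/477757 ≈ 0.10636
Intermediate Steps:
(-222286 + 171470)/(N(-576, 280) - 477378) = (-222286 + 171470)/((197 - 576) - 477378) = -50816/(-379 - 477378) = -50816/(-477757) = -50816*(-1/477757) = 50816/477757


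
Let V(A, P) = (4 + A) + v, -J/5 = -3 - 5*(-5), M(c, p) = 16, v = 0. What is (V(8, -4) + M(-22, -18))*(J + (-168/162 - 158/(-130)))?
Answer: -5396636/1755 ≈ -3075.0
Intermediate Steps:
J = -110 (J = -5*(-3 - 5*(-5)) = -5*(-3 + 25) = -5*22 = -110)
V(A, P) = 4 + A (V(A, P) = (4 + A) + 0 = 4 + A)
(V(8, -4) + M(-22, -18))*(J + (-168/162 - 158/(-130))) = ((4 + 8) + 16)*(-110 + (-168/162 - 158/(-130))) = (12 + 16)*(-110 + (-168*1/162 - 158*(-1/130))) = 28*(-110 + (-28/27 + 79/65)) = 28*(-110 + 313/1755) = 28*(-192737/1755) = -5396636/1755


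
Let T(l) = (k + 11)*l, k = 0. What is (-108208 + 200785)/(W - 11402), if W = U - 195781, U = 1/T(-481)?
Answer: -489824907/1096205254 ≈ -0.44684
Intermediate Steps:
T(l) = 11*l (T(l) = (0 + 11)*l = 11*l)
U = -1/5291 (U = 1/(11*(-481)) = 1/(-5291) = -1/5291 ≈ -0.00018900)
W = -1035877272/5291 (W = -1/5291 - 195781 = -1035877272/5291 ≈ -1.9578e+5)
(-108208 + 200785)/(W - 11402) = (-108208 + 200785)/(-1035877272/5291 - 11402) = 92577/(-1096205254/5291) = 92577*(-5291/1096205254) = -489824907/1096205254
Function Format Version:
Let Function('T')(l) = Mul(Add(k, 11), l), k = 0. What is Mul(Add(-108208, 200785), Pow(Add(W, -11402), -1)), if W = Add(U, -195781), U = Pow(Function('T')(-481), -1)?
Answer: Rational(-489824907, 1096205254) ≈ -0.44684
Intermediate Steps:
Function('T')(l) = Mul(11, l) (Function('T')(l) = Mul(Add(0, 11), l) = Mul(11, l))
U = Rational(-1, 5291) (U = Pow(Mul(11, -481), -1) = Pow(-5291, -1) = Rational(-1, 5291) ≈ -0.00018900)
W = Rational(-1035877272, 5291) (W = Add(Rational(-1, 5291), -195781) = Rational(-1035877272, 5291) ≈ -1.9578e+5)
Mul(Add(-108208, 200785), Pow(Add(W, -11402), -1)) = Mul(Add(-108208, 200785), Pow(Add(Rational(-1035877272, 5291), -11402), -1)) = Mul(92577, Pow(Rational(-1096205254, 5291), -1)) = Mul(92577, Rational(-5291, 1096205254)) = Rational(-489824907, 1096205254)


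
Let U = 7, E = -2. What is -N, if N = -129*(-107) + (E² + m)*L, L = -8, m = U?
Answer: -13715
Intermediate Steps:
m = 7
N = 13715 (N = -129*(-107) + ((-2)² + 7)*(-8) = 13803 + (4 + 7)*(-8) = 13803 + 11*(-8) = 13803 - 88 = 13715)
-N = -1*13715 = -13715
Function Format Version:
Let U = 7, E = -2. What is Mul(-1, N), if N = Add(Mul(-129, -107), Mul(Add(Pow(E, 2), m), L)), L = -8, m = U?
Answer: -13715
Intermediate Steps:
m = 7
N = 13715 (N = Add(Mul(-129, -107), Mul(Add(Pow(-2, 2), 7), -8)) = Add(13803, Mul(Add(4, 7), -8)) = Add(13803, Mul(11, -8)) = Add(13803, -88) = 13715)
Mul(-1, N) = Mul(-1, 13715) = -13715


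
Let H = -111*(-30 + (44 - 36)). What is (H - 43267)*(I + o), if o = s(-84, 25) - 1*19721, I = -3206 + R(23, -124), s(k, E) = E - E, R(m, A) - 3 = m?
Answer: 934933325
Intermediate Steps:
R(m, A) = 3 + m
H = 2442 (H = -111*(-30 + 8) = -111*(-22) = 2442)
s(k, E) = 0
I = -3180 (I = -3206 + (3 + 23) = -3206 + 26 = -3180)
o = -19721 (o = 0 - 1*19721 = 0 - 19721 = -19721)
(H - 43267)*(I + o) = (2442 - 43267)*(-3180 - 19721) = -40825*(-22901) = 934933325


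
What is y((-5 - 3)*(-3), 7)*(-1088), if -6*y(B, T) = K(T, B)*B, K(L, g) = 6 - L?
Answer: -4352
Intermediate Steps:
y(B, T) = -B*(6 - T)/6 (y(B, T) = -(6 - T)*B/6 = -B*(6 - T)/6)
y((-5 - 3)*(-3), 7)*(-1088) = (((-5 - 3)*(-3))*(-6 + 7)/6)*(-1088) = ((⅙)*(-8*(-3))*1)*(-1088) = ((⅙)*24*1)*(-1088) = 4*(-1088) = -4352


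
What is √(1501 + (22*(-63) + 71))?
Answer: √186 ≈ 13.638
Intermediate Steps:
√(1501 + (22*(-63) + 71)) = √(1501 + (-1386 + 71)) = √(1501 - 1315) = √186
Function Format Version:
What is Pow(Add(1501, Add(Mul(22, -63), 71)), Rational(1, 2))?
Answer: Pow(186, Rational(1, 2)) ≈ 13.638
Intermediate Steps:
Pow(Add(1501, Add(Mul(22, -63), 71)), Rational(1, 2)) = Pow(Add(1501, Add(-1386, 71)), Rational(1, 2)) = Pow(Add(1501, -1315), Rational(1, 2)) = Pow(186, Rational(1, 2))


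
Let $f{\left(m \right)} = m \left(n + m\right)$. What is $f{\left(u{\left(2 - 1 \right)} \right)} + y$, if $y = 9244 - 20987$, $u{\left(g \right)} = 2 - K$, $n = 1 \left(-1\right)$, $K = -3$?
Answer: $-11723$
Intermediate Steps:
$n = -1$
$u{\left(g \right)} = 5$ ($u{\left(g \right)} = 2 - -3 = 2 + 3 = 5$)
$f{\left(m \right)} = m \left(-1 + m\right)$
$y = -11743$ ($y = 9244 - 20987 = -11743$)
$f{\left(u{\left(2 - 1 \right)} \right)} + y = 5 \left(-1 + 5\right) - 11743 = 5 \cdot 4 - 11743 = 20 - 11743 = -11723$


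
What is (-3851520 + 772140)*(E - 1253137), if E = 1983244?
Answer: -2248276893660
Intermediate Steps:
(-3851520 + 772140)*(E - 1253137) = (-3851520 + 772140)*(1983244 - 1253137) = -3079380*730107 = -2248276893660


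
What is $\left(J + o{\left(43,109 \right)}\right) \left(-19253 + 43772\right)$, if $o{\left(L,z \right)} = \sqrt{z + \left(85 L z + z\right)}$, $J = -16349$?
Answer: $-400861131 + 24519 \sqrt{398613} \approx -3.8538 \cdot 10^{8}$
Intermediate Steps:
$o{\left(L,z \right)} = \sqrt{2 z + 85 L z}$ ($o{\left(L,z \right)} = \sqrt{z + \left(85 L z + z\right)} = \sqrt{z + \left(z + 85 L z\right)} = \sqrt{2 z + 85 L z}$)
$\left(J + o{\left(43,109 \right)}\right) \left(-19253 + 43772\right) = \left(-16349 + \sqrt{109 \left(2 + 85 \cdot 43\right)}\right) \left(-19253 + 43772\right) = \left(-16349 + \sqrt{109 \left(2 + 3655\right)}\right) 24519 = \left(-16349 + \sqrt{109 \cdot 3657}\right) 24519 = \left(-16349 + \sqrt{398613}\right) 24519 = -400861131 + 24519 \sqrt{398613}$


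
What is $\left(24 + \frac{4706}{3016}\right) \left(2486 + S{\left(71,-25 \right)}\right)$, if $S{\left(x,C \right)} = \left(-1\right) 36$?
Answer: $\frac{3632125}{58} \approx 62623.0$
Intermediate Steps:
$S{\left(x,C \right)} = -36$
$\left(24 + \frac{4706}{3016}\right) \left(2486 + S{\left(71,-25 \right)}\right) = \left(24 + \frac{4706}{3016}\right) \left(2486 - 36\right) = \left(24 + 4706 \cdot \frac{1}{3016}\right) 2450 = \left(24 + \frac{181}{116}\right) 2450 = \frac{2965}{116} \cdot 2450 = \frac{3632125}{58}$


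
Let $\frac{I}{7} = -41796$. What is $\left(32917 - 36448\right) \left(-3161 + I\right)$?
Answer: $1044233223$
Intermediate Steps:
$I = -292572$ ($I = 7 \left(-41796\right) = -292572$)
$\left(32917 - 36448\right) \left(-3161 + I\right) = \left(32917 - 36448\right) \left(-3161 - 292572\right) = \left(-3531\right) \left(-295733\right) = 1044233223$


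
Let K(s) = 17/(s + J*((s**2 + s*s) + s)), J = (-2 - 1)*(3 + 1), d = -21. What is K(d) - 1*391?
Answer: -238120/609 ≈ -391.00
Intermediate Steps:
J = -12 (J = -3*4 = -12)
K(s) = 17/(-24*s**2 - 11*s) (K(s) = 17/(s - 12*((s**2 + s*s) + s)) = 17/(s - 12*((s**2 + s**2) + s)) = 17/(s - 12*(2*s**2 + s)) = 17/(s - 12*(s + 2*s**2)) = 17/(s + (-24*s**2 - 12*s)) = 17/(-24*s**2 - 11*s))
K(d) - 1*391 = -17/(-21*(11 + 24*(-21))) - 1*391 = -17*(-1/21)/(11 - 504) - 391 = -17*(-1/21)/(-493) - 391 = -17*(-1/21)*(-1/493) - 391 = -1/609 - 391 = -238120/609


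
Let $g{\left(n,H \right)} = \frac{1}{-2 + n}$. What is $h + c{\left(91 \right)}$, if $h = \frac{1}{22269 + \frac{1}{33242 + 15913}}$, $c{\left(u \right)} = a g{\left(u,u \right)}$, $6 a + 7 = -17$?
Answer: $- \frac{4374155989}{97422309944} \approx -0.044899$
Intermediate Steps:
$a = -4$ ($a = - \frac{7}{6} + \frac{1}{6} \left(-17\right) = - \frac{7}{6} - \frac{17}{6} = -4$)
$c{\left(u \right)} = - \frac{4}{-2 + u}$
$h = \frac{49155}{1094632696}$ ($h = \frac{1}{22269 + \frac{1}{49155}} = \frac{1}{\frac{1094632696}{49155}} = \frac{49155}{1094632696} \approx 4.4905 \cdot 10^{-5}$)
$h + c{\left(91 \right)} = \frac{49155}{1094632696} - \frac{4}{-2 + 91} = \frac{49155}{1094632696} - \frac{4}{89} = - \frac{4374155989}{97422309944}$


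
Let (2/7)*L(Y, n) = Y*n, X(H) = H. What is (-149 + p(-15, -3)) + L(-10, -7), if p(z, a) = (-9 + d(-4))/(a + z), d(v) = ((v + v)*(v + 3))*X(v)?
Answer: 1769/18 ≈ 98.278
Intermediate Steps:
d(v) = 2*v²*(3 + v) (d(v) = ((v + v)*(v + 3))*v = ((2*v)*(3 + v))*v = (2*v*(3 + v))*v = 2*v²*(3 + v))
p(z, a) = -41/(a + z) (p(z, a) = (-9 + 2*(-4)²*(3 - 4))/(a + z) = (-9 + 2*16*(-1))/(a + z) = (-9 - 32)/(a + z) = -41/(a + z))
L(Y, n) = 7*Y*n/2 (L(Y, n) = 7*(Y*n)/2 = 7*Y*n/2)
(-149 + p(-15, -3)) + L(-10, -7) = (-149 - 41/(-3 - 15)) + (7/2)*(-10)*(-7) = (-149 - 41/(-18)) + 245 = (-149 - 41*(-1/18)) + 245 = (-149 + 41/18) + 245 = -2641/18 + 245 = 1769/18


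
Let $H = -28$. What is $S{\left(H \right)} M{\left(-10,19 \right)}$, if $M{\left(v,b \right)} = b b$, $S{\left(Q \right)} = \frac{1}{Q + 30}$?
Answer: $\frac{361}{2} \approx 180.5$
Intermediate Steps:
$S{\left(Q \right)} = \frac{1}{30 + Q}$
$M{\left(v,b \right)} = b^{2}$
$S{\left(H \right)} M{\left(-10,19 \right)} = \frac{19^{2}}{30 - 28} = \frac{1}{2} \cdot 361 = \frac{361}{2}$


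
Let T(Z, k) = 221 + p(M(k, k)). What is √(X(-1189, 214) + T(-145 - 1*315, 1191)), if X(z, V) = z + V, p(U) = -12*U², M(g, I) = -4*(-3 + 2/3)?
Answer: I*√16194/3 ≈ 42.419*I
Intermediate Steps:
M(g, I) = 28/3 (M(g, I) = -4*(-3 + 2*(⅓)) = -4*(-3 + ⅔) = -4*(-7/3) = 28/3)
X(z, V) = V + z
T(Z, k) = -2473/3 (T(Z, k) = 221 - 12*(28/3)² = 221 - 12*784/9 = 221 - 3136/3 = -2473/3)
√(X(-1189, 214) + T(-145 - 1*315, 1191)) = √((214 - 1189) - 2473/3) = √(-975 - 2473/3) = √(-5398/3) = I*√16194/3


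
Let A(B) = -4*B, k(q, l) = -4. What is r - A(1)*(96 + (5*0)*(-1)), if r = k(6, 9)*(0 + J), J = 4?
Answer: 368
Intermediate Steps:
r = -16 (r = -4*(0 + 4) = -4*4 = -16)
r - A(1)*(96 + (5*0)*(-1)) = -16 - (-4*1)*(96 + (5*0)*(-1)) = -16 - (-4)*(96 + 0*(-1)) = -16 - (-4)*(96 + 0) = -16 - (-4)*96 = -16 - 1*(-384) = -16 + 384 = 368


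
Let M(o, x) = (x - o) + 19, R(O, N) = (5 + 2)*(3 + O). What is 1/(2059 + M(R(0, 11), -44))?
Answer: 1/2013 ≈ 0.00049677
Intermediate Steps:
R(O, N) = 21 + 7*O (R(O, N) = 7*(3 + O) = 21 + 7*O)
M(o, x) = 19 + x - o
1/(2059 + M(R(0, 11), -44)) = 1/(2059 + (19 - 44 - (21 + 7*0))) = 1/(2059 + (19 - 44 - (21 + 0))) = 1/(2059 + (19 - 44 - 1*21)) = 1/(2059 + (19 - 44 - 21)) = 1/(2059 - 46) = 1/2013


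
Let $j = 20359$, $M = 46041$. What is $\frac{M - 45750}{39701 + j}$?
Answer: $\frac{97}{20020} \approx 0.0048452$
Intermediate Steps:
$\frac{M - 45750}{39701 + j} = \frac{46041 - 45750}{39701 + 20359} = \frac{291}{60060} = 291 \cdot \frac{1}{60060} = \frac{97}{20020}$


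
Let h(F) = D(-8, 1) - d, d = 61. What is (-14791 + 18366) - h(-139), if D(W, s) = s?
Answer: 3635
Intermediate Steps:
h(F) = -60 (h(F) = 1 - 1*61 = 1 - 61 = -60)
(-14791 + 18366) - h(-139) = (-14791 + 18366) - 1*(-60) = 3575 + 60 = 3635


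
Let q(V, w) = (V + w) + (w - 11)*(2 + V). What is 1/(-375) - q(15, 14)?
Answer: -30001/375 ≈ -80.003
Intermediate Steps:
q(V, w) = V + w + (-11 + w)*(2 + V) (q(V, w) = (V + w) + (-11 + w)*(2 + V) = V + w + (-11 + w)*(2 + V))
1/(-375) - q(15, 14) = 1/(-375) - (-22 - 10*15 + 3*14 + 15*14) = -1/375 - (-22 - 150 + 42 + 210) = -1/375 - 1*80 = -1/375 - 80 = -30001/375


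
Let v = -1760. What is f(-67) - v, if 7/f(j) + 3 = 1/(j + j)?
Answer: 708342/403 ≈ 1757.7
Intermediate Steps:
f(j) = 7/(-3 + 1/(2*j)) (f(j) = 7/(-3 + 1/(j + j)) = 7/(-3 + 1/(2*j)))
f(-67) - v = -14*(-67)/(-1 + 6*(-67)) - 1*(-1760) = -14*(-67)/(-1 - 402) + 1760 = -14*(-67)/(-403) + 1760 = -14*(-67)*(-1/403) + 1760 = -938/403 + 1760 = 708342/403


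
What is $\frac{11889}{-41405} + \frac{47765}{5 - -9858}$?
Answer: $\frac{265778374}{58339645} \approx 4.5557$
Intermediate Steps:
$\frac{11889}{-41405} + \frac{47765}{5 - -9858} = 11889 \left(- \frac{1}{41405}\right) + \frac{47765}{5 + 9858} = - \frac{11889}{41405} + \frac{47765}{9863} = \frac{265778374}{58339645}$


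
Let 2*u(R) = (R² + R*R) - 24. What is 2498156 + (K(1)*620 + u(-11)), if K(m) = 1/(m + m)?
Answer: 2498575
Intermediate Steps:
K(m) = 1/(2*m)
u(R) = -12 + R² (u(R) = ((R² + R*R) - 24)/2 = ((R² + R²) - 24)/2 = (2*R² - 24)/2 = (-24 + 2*R²)/2 = -12 + R²)
2498156 + (K(1)*620 + u(-11)) = 2498156 + (((½)/1)*620 + (-12 + (-11)²)) = 2498156 + (((½)*1)*620 + (-12 + 121)) = 2498156 + ((½)*620 + 109) = 2498156 + (310 + 109) = 2498156 + 419 = 2498575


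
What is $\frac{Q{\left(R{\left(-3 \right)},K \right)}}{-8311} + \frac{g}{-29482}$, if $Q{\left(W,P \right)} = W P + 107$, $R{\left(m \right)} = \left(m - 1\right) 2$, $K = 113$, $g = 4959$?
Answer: $- \frac{17717095}{245024902} \approx -0.072307$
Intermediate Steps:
$R{\left(m \right)} = -2 + 2 m$ ($R{\left(m \right)} = \left(-1 + m\right) 2 = -2 + 2 m$)
$Q{\left(W,P \right)} = 107 + P W$ ($Q{\left(W,P \right)} = P W + 107 = 107 + P W$)
$\frac{Q{\left(R{\left(-3 \right)},K \right)}}{-8311} + \frac{g}{-29482} = \frac{107 + 113 \left(-2 + 2 \left(-3\right)\right)}{-8311} + \frac{4959}{-29482} = \left(107 + 113 \left(-2 - 6\right)\right) \left(- \frac{1}{8311}\right) + 4959 \left(- \frac{1}{29482}\right) = \left(107 + 113 \left(-8\right)\right) \left(- \frac{1}{8311}\right) - \frac{4959}{29482} = \left(107 - 904\right) \left(- \frac{1}{8311}\right) - \frac{4959}{29482} = \left(-797\right) \left(- \frac{1}{8311}\right) - \frac{4959}{29482} = \frac{797}{8311} - \frac{4959}{29482} = - \frac{17717095}{245024902}$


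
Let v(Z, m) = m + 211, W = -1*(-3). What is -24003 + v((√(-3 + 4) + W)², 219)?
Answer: -23573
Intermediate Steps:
W = 3
v(Z, m) = 211 + m
-24003 + v((√(-3 + 4) + W)², 219) = -24003 + (211 + 219) = -24003 + 430 = -23573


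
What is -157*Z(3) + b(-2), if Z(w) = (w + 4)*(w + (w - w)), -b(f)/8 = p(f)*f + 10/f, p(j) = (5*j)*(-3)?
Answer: -2777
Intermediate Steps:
p(j) = -15*j
b(f) = -80/f + 120*f² (b(f) = -8*((-15*f)*f + 10/f) = -8*(-15*f² + 10/f) = -80/f + 120*f²)
Z(w) = w*(4 + w) (Z(w) = (4 + w)*(w + 0) = (4 + w)*w = w*(4 + w))
-157*Z(3) + b(-2) = -471*(4 + 3) + 40*(-2 + 3*(-2)³)/(-2) = -471*7 + 40*(-½)*(-2 + 3*(-8)) = -157*21 + 40*(-½)*(-2 - 24) = -3297 + 40*(-½)*(-26) = -3297 + 520 = -2777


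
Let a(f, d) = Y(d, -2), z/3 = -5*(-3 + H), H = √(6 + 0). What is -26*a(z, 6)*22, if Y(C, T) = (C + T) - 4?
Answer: 0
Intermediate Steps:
Y(C, T) = -4 + C + T
H = √6 ≈ 2.4495
z = 45 - 15*√6 (z = 3*(-5*(-3 + √6)) = 3*(15 - 5*√6) = 45 - 15*√6 ≈ 8.2577)
a(f, d) = -6 + d (a(f, d) = -4 + d - 2 = -6 + d)
-26*a(z, 6)*22 = -26*(-6 + 6)*22 = -26*0*22 = 0*22 = 0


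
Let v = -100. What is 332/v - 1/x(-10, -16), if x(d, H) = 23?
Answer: -1934/575 ≈ -3.3635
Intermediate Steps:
332/v - 1/x(-10, -16) = 332/(-100) - 1/23 = 332*(-1/100) - 1*1/23 = -83/25 - 1/23 = -1934/575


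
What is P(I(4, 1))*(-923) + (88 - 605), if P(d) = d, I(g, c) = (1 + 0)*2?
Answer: -2363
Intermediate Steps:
I(g, c) = 2 (I(g, c) = 1*2 = 2)
P(I(4, 1))*(-923) + (88 - 605) = 2*(-923) + (88 - 605) = -1846 - 517 = -2363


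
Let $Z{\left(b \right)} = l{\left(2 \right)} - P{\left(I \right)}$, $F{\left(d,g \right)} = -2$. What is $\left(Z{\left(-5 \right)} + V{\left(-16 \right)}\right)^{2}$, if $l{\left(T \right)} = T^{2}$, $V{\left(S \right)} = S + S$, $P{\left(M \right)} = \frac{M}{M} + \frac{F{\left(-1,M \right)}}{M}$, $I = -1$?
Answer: $961$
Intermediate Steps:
$P{\left(M \right)} = 1 - \frac{2}{M}$ ($P{\left(M \right)} = \frac{M}{M} - \frac{2}{M} = 1 - \frac{2}{M}$)
$V{\left(S \right)} = 2 S$
$Z{\left(b \right)} = 1$ ($Z{\left(b \right)} = 2^{2} - \frac{-2 - 1}{-1} = 4 - \left(-1\right) \left(-3\right) = 4 - 3 = 1$)
$\left(Z{\left(-5 \right)} + V{\left(-16 \right)}\right)^{2} = \left(1 + 2 \left(-16\right)\right)^{2} = \left(1 - 32\right)^{2} = \left(-31\right)^{2} = 961$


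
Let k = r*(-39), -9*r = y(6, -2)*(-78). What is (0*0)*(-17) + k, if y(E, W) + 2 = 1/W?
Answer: 845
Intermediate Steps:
y(E, W) = -2 + 1/W
r = -65/3 (r = -(-2 + 1/(-2))*(-78)/9 = -(-2 - ½)*(-78)/9 = -(-5)*(-78)/18 = -⅑*195 = -65/3 ≈ -21.667)
k = 845 (k = -65/3*(-39) = 845)
(0*0)*(-17) + k = (0*0)*(-17) + 845 = 0*(-17) + 845 = 0 + 845 = 845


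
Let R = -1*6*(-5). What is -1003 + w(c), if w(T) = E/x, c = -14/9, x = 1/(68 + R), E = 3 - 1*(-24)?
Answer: 1643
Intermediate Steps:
E = 27 (E = 3 + 24 = 27)
R = 30 (R = -6*(-5) = 30)
x = 1/98 (x = 1/(68 + 30) = 1/98 ≈ 0.010204)
c = -14/9 (c = -14*⅑ = -14/9 ≈ -1.5556)
w(T) = 2646 (w(T) = 27/(1/98) = 27*98 = 2646)
-1003 + w(c) = -1003 + 2646 = 1643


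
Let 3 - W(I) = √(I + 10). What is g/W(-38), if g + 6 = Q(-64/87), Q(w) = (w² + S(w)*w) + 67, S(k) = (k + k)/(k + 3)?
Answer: 92476289/18390147 + 184952578*I*√7/55170441 ≈ 5.0286 + 8.8696*I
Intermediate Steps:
W(I) = 3 - √(10 + I) (W(I) = 3 - √(I + 10) = 3 - √(10 + I))
S(k) = 2*k/(3 + k) (S(k) = (2*k)/(3 + k) = 2*k/(3 + k))
Q(w) = 67 + w² + 2*w²/(3 + w) (Q(w) = (w² + (2*w/(3 + w))*w) + 67 = (w² + 2*w²/(3 + w)) + 67 = 67 + w² + 2*w²/(3 + w))
g = 92476289/1491093 (g = -6 + (2*(-64/87)² + (3 - 64/87)*(67 + (-64/87)²))/(3 - 64/87) = -6 + (2*(4096/7569) + 197*(67 + 4096/7569)/87)/(197/87) = -6 + 87*(8192/7569 + (197/87)*(511219/7569))/197 = -6 + 87*(8192/7569 + 100710143/658503)/197 = -6 + (87/197)*(101422847/658503) = -6 + 101422847/1491093 = 92476289/1491093 ≈ 62.019)
g/W(-38) = 92476289/(1491093*(3 - √(10 - 38))) = 92476289/(1491093*(3 - √(-28))) = 92476289/(1491093*(3 - 2*I*√7))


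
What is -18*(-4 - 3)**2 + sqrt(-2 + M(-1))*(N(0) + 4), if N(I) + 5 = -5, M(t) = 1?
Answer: -882 - 6*I ≈ -882.0 - 6.0*I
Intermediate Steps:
N(I) = -10 (N(I) = -5 - 5 = -10)
-18*(-4 - 3)**2 + sqrt(-2 + M(-1))*(N(0) + 4) = -18*(-4 - 3)**2 + sqrt(-2 + 1)*(-10 + 4) = -18*(-7)**2 + sqrt(-1)*(-6) = -18*49 + I*(-6) = -882 - 6*I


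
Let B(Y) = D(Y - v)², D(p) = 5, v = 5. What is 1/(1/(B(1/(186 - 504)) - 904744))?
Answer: -904719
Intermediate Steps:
B(Y) = 25 (B(Y) = 5² = 25)
1/(1/(B(1/(186 - 504)) - 904744)) = 1/(1/(25 - 904744)) = 1/(1/(-904719)) = 1/(-1/904719) = -904719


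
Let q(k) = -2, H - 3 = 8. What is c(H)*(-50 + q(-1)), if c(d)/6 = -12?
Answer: 3744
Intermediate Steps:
H = 11 (H = 3 + 8 = 11)
c(d) = -72 (c(d) = 6*(-12) = -72)
c(H)*(-50 + q(-1)) = -72*(-50 - 2) = -72*(-52) = 3744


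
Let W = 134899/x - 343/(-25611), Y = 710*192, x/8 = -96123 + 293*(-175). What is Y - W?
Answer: 4116878150157857/30200081424 ≈ 1.3632e+5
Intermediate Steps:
x = -1179184 (x = 8*(-96123 + 293*(-175)) = 8*(-96123 - 51275) = 8*(-147398) = -1179184)
Y = 136320
W = -3050438177/30200081424 (W = 134899/(-1179184) - 343/(-25611) = 134899*(-1/1179184) - 343*(-1/25611) = -134899/1179184 + 343/25611 = -3050438177/30200081424 ≈ -0.10101)
Y - W = 136320 - 1*(-3050438177/30200081424) = 136320 + 3050438177/30200081424 = 4116878150157857/30200081424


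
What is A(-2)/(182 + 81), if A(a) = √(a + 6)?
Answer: 2/263 ≈ 0.0076046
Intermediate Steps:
A(a) = √(6 + a)
A(-2)/(182 + 81) = √(6 - 2)/(182 + 81) = √4/263 = (1/263)*2 = 2/263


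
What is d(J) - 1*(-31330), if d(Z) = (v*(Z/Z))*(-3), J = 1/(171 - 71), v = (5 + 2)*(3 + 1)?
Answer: 31246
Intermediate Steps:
v = 28 (v = 7*4 = 28)
J = 1/100 ≈ 0.010000
d(Z) = -84 (d(Z) = (28*(Z/Z))*(-3) = (28*1)*(-3) = 28*(-3) = -84)
d(J) - 1*(-31330) = -84 - 1*(-31330) = -84 + 31330 = 31246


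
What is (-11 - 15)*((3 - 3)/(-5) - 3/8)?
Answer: 39/4 ≈ 9.7500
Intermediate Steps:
(-11 - 15)*((3 - 3)/(-5) - 3/8) = -26*(0*(-1/5) - 3*1/8) = -26*(0 - 3/8) = -26*(-3/8) = 39/4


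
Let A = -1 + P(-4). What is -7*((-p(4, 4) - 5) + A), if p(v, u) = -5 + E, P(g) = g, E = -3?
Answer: 14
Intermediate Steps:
p(v, u) = -8 (p(v, u) = -5 - 3 = -8)
A = -5 (A = -1 - 4 = -5)
-7*((-p(4, 4) - 5) + A) = -7*((-1*(-8) - 5) - 5) = -7*((8 - 5) - 5) = -7*(3 - 5) = -7*(-2) = 14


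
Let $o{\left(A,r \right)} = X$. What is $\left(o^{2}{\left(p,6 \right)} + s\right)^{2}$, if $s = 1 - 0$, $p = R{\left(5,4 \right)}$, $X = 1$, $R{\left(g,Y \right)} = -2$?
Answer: $4$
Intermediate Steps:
$p = -2$
$o{\left(A,r \right)} = 1$
$s = 1$ ($s = 1 + 0 = 1$)
$\left(o^{2}{\left(p,6 \right)} + s\right)^{2} = \left(1^{2} + 1\right)^{2} = \left(1 + 1\right)^{2} = 2^{2} = 4$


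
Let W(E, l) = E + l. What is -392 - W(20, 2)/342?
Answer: -67043/171 ≈ -392.06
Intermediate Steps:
-392 - W(20, 2)/342 = -392 - (20 + 2)/342 = -392 - 22/342 = -392 - 1*11/171 = -392 - 11/171 = -67043/171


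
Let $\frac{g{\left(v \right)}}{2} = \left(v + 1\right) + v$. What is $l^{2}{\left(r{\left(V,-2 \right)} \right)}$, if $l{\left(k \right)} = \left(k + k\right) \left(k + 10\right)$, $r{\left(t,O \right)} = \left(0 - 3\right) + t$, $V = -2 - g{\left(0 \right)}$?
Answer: $1764$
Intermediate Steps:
$g{\left(v \right)} = 2 + 4 v$ ($g{\left(v \right)} = 2 \left(\left(v + 1\right) + v\right) = 2 \left(\left(1 + v\right) + v\right) = 2 \left(1 + 2 v\right) = 2 + 4 v$)
$V = -4$ ($V = -2 - \left(2 + 4 \cdot 0\right) = -2 - \left(2 + 0\right) = -2 - 2 = -4$)
$r{\left(t,O \right)} = -3 + t$
$l{\left(k \right)} = 2 k \left(10 + k\right)$
$l^{2}{\left(r{\left(V,-2 \right)} \right)} = \left(2 \left(-3 - 4\right) \left(10 - 7\right)\right)^{2} = \left(2 \left(-7\right) \left(10 - 7\right)\right)^{2} = \left(2 \left(-7\right) 3\right)^{2} = \left(-42\right)^{2} = 1764$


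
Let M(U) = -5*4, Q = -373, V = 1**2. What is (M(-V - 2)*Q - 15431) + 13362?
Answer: 5391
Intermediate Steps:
V = 1
M(U) = -20
(M(-V - 2)*Q - 15431) + 13362 = (-20*(-373) - 15431) + 13362 = (7460 - 15431) + 13362 = -7971 + 13362 = 5391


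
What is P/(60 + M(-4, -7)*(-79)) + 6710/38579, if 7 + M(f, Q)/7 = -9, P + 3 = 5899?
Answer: 71808616/85915433 ≈ 0.83581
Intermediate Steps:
P = 5896 (P = -3 + 5899 = 5896)
M(f, Q) = -112 (M(f, Q) = -49 + 7*(-9) = -49 - 63 = -112)
P/(60 + M(-4, -7)*(-79)) + 6710/38579 = 5896/(60 - 112*(-79)) + 6710/38579 = 5896/(60 + 8848) + 6710*(1/38579) = 5896/8908 + 6710/38579 = 5896*(1/8908) + 6710/38579 = 1474/2227 + 6710/38579 = 71808616/85915433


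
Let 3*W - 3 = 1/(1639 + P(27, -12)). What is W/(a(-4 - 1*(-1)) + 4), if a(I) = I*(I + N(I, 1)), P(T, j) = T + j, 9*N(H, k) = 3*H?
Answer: 4963/79392 ≈ 0.062513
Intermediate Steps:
N(H, k) = H/3 (N(H, k) = (3*H)/9 = H/3)
a(I) = 4*I**2/3 (a(I) = I*(I + I/3) = I*(4*I/3) = 4*I**2/3)
W = 4963/4962 (W = 1 + 1/(3*(1639 + (27 - 12))) = 1 + 1/(3*(1639 + 15)) = 1 + (1/3)/1654 = 1 + (1/3)*(1/1654) = 1 + 1/4962 = 4963/4962 ≈ 1.0002)
W/(a(-4 - 1*(-1)) + 4) = (4963/4962)/(4*(-4 - 1*(-1))**2/3 + 4) = (4963/4962)/(4*(-4 + 1)**2/3 + 4) = (4963/4962)/((4/3)*(-3)**2 + 4) = (4963/4962)/((4/3)*9 + 4) = (4963/4962)/(12 + 4) = (4963/4962)/16 = (1/16)*(4963/4962) = 4963/79392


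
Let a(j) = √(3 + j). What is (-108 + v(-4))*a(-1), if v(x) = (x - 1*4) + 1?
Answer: -115*√2 ≈ -162.63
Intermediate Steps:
v(x) = -3 + x (v(x) = (x - 4) + 1 = (-4 + x) + 1 = -3 + x)
(-108 + v(-4))*a(-1) = (-108 + (-3 - 4))*√(3 - 1) = (-108 - 7)*√2 = -115*√2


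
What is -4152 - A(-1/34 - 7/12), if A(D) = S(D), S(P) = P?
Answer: -846883/204 ≈ -4151.4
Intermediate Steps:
A(D) = D
-4152 - A(-1/34 - 7/12) = -4152 - (-1/34 - 7/12) = -4152 - 1*(-125/204) = -4152 + 125/204 = -846883/204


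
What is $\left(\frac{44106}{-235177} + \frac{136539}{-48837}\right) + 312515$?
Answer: $\frac{1196435499770870}{3828446383} \approx 3.1251 \cdot 10^{5}$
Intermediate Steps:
$\left(\frac{44106}{-235177} + \frac{136539}{-48837}\right) + 312515 = \left(44106 \left(- \frac{1}{235177}\right) + 136539 \left(- \frac{1}{48837}\right)\right) + 312515 = \left(- \frac{44106}{235177} - \frac{45513}{16279}\right) + 312515 = - \frac{11421612375}{3828446383} + 312515 = \frac{1196435499770870}{3828446383}$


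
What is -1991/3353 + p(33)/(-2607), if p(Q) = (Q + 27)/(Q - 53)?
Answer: -1726826/2913757 ≈ -0.59265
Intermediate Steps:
p(Q) = (27 + Q)/(-53 + Q)
-1991/3353 + p(33)/(-2607) = -1991/3353 + ((27 + 33)/(-53 + 33))/(-2607) = -1991*1/3353 + (60/(-20))*(-1/2607) = -1991/3353 - 1/20*60*(-1/2607) = -1991/3353 - 3*(-1/2607) = -1991/3353 + 1/869 = -1726826/2913757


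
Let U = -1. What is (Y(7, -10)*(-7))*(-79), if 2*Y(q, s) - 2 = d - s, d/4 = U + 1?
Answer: 3318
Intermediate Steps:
d = 0 (d = 4*(-1 + 1) = 4*0 = 0)
Y(q, s) = 1 - s/2 (Y(q, s) = 1 + (0 - s)/2 = 1 + (-s)/2 = 1 - s/2)
(Y(7, -10)*(-7))*(-79) = ((1 - ½*(-10))*(-7))*(-79) = ((1 + 5)*(-7))*(-79) = (6*(-7))*(-79) = -42*(-79) = 3318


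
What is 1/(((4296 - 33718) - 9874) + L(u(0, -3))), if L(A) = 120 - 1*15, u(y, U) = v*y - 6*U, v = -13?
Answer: -1/39191 ≈ -2.5516e-5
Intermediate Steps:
u(y, U) = -13*y - 6*U
L(A) = 105 (L(A) = 120 - 15 = 105)
1/(((4296 - 33718) - 9874) + L(u(0, -3))) = 1/(((4296 - 33718) - 9874) + 105) = 1/((-29422 - 9874) + 105) = 1/(-39296 + 105) = 1/(-39191) = -1/39191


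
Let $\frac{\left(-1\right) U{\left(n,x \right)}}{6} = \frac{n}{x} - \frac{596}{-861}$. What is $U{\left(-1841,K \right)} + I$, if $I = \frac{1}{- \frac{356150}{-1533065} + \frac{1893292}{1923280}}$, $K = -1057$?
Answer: $- \frac{107134007558651502}{7773608767199863} \approx -13.782$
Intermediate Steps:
$U{\left(n,x \right)} = - \frac{1192}{287} - \frac{6 n}{x}$ ($U{\left(n,x \right)} = - 6 \left(\frac{n}{x} - \frac{596}{-861}\right) = - 6 \left(\frac{n}{x} - - \frac{596}{861}\right) = - 6 \left(\frac{n}{x} + \frac{596}{861}\right) = - 6 \left(\frac{596}{861} + \frac{n}{x}\right) = - \frac{1192}{287} - \frac{6 n}{x}$)
$I = \frac{147425662660}{179375793599}$ ($I = \frac{1}{\left(-356150\right) \left(- \frac{1}{1533065}\right) + 1893292 \cdot \frac{1}{1923280}} = \frac{1}{\frac{71230}{306613} + \frac{473323}{480820}} = \frac{1}{\frac{179375793599}{147425662660}} = \frac{147425662660}{179375793599} \approx 0.82188$)
$U{\left(-1841,K \right)} + I = \left(- \frac{1192}{287} - - \frac{11046}{-1057}\right) + \frac{147425662660}{179375793599} = \left(- \frac{1192}{287} - \left(-11046\right) \left(- \frac{1}{1057}\right)\right) + \frac{147425662660}{179375793599} = \left(- \frac{1192}{287} - \frac{1578}{151}\right) + \frac{147425662660}{179375793599} = - \frac{632878}{43337} + \frac{147425662660}{179375793599} = - \frac{107134007558651502}{7773608767199863}$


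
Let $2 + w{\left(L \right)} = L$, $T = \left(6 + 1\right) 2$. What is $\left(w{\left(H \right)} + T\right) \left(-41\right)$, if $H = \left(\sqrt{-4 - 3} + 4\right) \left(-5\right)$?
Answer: $328 + 205 i \sqrt{7} \approx 328.0 + 542.38 i$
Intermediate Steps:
$H = -20 - 5 i \sqrt{7}$ ($H = \left(\sqrt{-7} + 4\right) \left(-5\right) = \left(i \sqrt{7} + 4\right) \left(-5\right) = \left(4 + i \sqrt{7}\right) \left(-5\right) = -20 - 5 i \sqrt{7} \approx -20.0 - 13.229 i$)
$T = 14$ ($T = 7 \cdot 2 = 14$)
$w{\left(L \right)} = -2 + L$
$\left(w{\left(H \right)} + T\right) \left(-41\right) = \left(\left(-2 - \left(20 + 5 i \sqrt{7}\right)\right) + 14\right) \left(-41\right) = \left(\left(-22 - 5 i \sqrt{7}\right) + 14\right) \left(-41\right) = \left(-8 - 5 i \sqrt{7}\right) \left(-41\right) = 328 + 205 i \sqrt{7}$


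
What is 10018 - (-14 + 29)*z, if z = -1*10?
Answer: 10168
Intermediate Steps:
z = -10
10018 - (-14 + 29)*z = 10018 - (-14 + 29)*(-10) = 10018 - 15*(-10) = 10018 - 1*(-150) = 10018 + 150 = 10168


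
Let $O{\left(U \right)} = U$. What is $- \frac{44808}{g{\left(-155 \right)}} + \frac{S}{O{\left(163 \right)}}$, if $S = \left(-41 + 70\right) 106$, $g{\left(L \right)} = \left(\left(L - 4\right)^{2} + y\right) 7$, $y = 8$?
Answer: $\frac{536864998}{28854749} \approx 18.606$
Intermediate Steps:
$g{\left(L \right)} = 56 + 7 \left(-4 + L\right)^{2}$ ($g{\left(L \right)} = \left(\left(L - 4\right)^{2} + 8\right) 7 = \left(\left(-4 + L\right)^{2} + 8\right) 7 = \left(8 + \left(-4 + L\right)^{2}\right) 7 = 56 + 7 \left(-4 + L\right)^{2}$)
$S = 3074$ ($S = 29 \cdot 106 = 3074$)
$- \frac{44808}{g{\left(-155 \right)}} + \frac{S}{O{\left(163 \right)}} = - \frac{44808}{56 + 7 \left(-4 - 155\right)^{2}} + \frac{3074}{163} = - \frac{44808}{56 + 7 \left(-159\right)^{2}} + 3074 \cdot \frac{1}{163} = - \frac{44808}{56 + 7 \cdot 25281} + \frac{3074}{163} = - \frac{44808}{56 + 176967} + \frac{3074}{163} = - \frac{44808}{177023} + \frac{3074}{163} = \frac{536864998}{28854749}$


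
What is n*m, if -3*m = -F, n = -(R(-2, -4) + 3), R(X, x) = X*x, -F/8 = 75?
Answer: 2200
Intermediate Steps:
F = -600 (F = -8*75 = -600)
n = -11 (n = -(-2*(-4) + 3) = -(8 + 3) = -1*11 = -11)
m = -200 (m = -(-1)*(-600)/3 = -1/3*600 = -200)
n*m = -11*(-200) = 2200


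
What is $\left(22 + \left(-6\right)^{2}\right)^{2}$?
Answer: $3364$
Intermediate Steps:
$\left(22 + \left(-6\right)^{2}\right)^{2} = \left(22 + 36\right)^{2} = 58^{2} = 3364$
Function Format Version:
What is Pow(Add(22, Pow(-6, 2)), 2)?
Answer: 3364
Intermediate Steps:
Pow(Add(22, Pow(-6, 2)), 2) = Pow(Add(22, 36), 2) = Pow(58, 2) = 3364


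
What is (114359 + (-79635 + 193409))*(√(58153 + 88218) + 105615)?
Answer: 24094266795 + 228133*√146371 ≈ 2.4182e+10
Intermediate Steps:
(114359 + (-79635 + 193409))*(√(58153 + 88218) + 105615) = (114359 + 113774)*(√146371 + 105615) = 228133*(105615 + √146371) = 24094266795 + 228133*√146371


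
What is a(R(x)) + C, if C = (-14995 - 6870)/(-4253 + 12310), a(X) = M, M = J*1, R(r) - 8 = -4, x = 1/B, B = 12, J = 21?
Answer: 147332/8057 ≈ 18.286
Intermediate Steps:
x = 1/12 ≈ 0.083333
R(r) = 4 (R(r) = 8 - 4 = 4)
M = 21 (M = 21*1 = 21)
a(X) = 21
C = -21865/8057 ≈ -2.7138
a(R(x)) + C = 21 - 21865/8057 = 147332/8057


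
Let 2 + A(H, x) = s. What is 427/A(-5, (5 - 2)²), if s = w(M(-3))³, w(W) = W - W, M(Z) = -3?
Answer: -427/2 ≈ -213.50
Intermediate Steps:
w(W) = 0
s = 0 (s = 0³ = 0)
A(H, x) = -2 (A(H, x) = -2 + 0 = -2)
427/A(-5, (5 - 2)²) = 427/(-2) = 427*(-½) = -427/2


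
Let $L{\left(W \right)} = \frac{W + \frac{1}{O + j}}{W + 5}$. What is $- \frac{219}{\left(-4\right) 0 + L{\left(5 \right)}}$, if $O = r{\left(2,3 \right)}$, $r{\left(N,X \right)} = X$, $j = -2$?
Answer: $-365$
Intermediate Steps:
$O = 3$
$L{\left(W \right)} = \frac{1 + W}{5 + W}$ ($L{\left(W \right)} = \frac{W + \frac{1}{3 - 2}}{W + 5} = \frac{W + 1^{-1}}{5 + W} = \frac{W + 1}{5 + W} = \frac{1 + W}{5 + W}$)
$- \frac{219}{\left(-4\right) 0 + L{\left(5 \right)}} = - \frac{219}{\left(-4\right) 0 + \frac{1 + 5}{5 + 5}} = - \frac{219}{0 + \frac{1}{10} \cdot 6} = - \frac{219}{0 + \frac{3}{5}} = - \frac{219}{\frac{3}{5}} = \left(-219\right) \frac{5}{3} = -365$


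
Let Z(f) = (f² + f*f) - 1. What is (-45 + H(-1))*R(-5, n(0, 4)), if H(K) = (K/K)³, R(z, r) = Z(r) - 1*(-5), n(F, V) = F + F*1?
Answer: -176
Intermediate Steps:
Z(f) = -1 + 2*f² (Z(f) = (f² + f²) - 1 = 2*f² - 1 = -1 + 2*f²)
n(F, V) = 2*F (n(F, V) = F + F = 2*F)
R(z, r) = 4 + 2*r² (R(z, r) = (-1 + 2*r²) - 1*(-5) = (-1 + 2*r²) + 5 = 4 + 2*r²)
H(K) = 1 (H(K) = 1³ = 1)
(-45 + H(-1))*R(-5, n(0, 4)) = (-45 + 1)*(4 + 2*(2*0)²) = -44*(4 + 2*0²) = -44*(4 + 2*0) = -44*(4 + 0) = -44*4 = -176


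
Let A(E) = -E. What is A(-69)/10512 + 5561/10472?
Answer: 2465825/4586736 ≈ 0.53760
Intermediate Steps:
A(-69)/10512 + 5561/10472 = -1*(-69)/10512 + 5561/10472 = 69*(1/10512) + 5561*(1/10472) = 23/3504 + 5561/10472 = 2465825/4586736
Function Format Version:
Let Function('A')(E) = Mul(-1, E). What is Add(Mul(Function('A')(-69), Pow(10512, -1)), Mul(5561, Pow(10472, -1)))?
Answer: Rational(2465825, 4586736) ≈ 0.53760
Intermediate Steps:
Add(Mul(Function('A')(-69), Pow(10512, -1)), Mul(5561, Pow(10472, -1))) = Add(Mul(Mul(-1, -69), Pow(10512, -1)), Mul(5561, Pow(10472, -1))) = Add(Mul(69, Rational(1, 10512)), Mul(5561, Rational(1, 10472))) = Add(Rational(23, 3504), Rational(5561, 10472)) = Rational(2465825, 4586736)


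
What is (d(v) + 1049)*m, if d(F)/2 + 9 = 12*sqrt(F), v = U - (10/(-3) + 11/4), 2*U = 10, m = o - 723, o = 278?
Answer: -458795 - 1780*sqrt(201) ≈ -4.8403e+5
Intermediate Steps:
m = -445 (m = 278 - 723 = -445)
U = 5 (U = (1/2)*10 = 5)
v = 67/12 (v = 5 - (10/(-3) + 11/4) = 5 - (10*(-1/3) + 11*(1/4)) = 5 - (-10/3 + 11/4) = 5 - 1*(-7/12) = 5 + 7/12 = 67/12 ≈ 5.5833)
d(F) = -18 + 24*sqrt(F) (d(F) = -18 + 2*(12*sqrt(F)) = -18 + 24*sqrt(F))
(d(v) + 1049)*m = ((-18 + 24*sqrt(67/12)) + 1049)*(-445) = ((-18 + 24*(sqrt(201)/6)) + 1049)*(-445) = ((-18 + 4*sqrt(201)) + 1049)*(-445) = (1031 + 4*sqrt(201))*(-445) = -458795 - 1780*sqrt(201)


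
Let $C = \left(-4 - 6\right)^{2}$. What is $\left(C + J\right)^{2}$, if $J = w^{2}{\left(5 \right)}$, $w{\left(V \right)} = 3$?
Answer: $11881$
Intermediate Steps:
$C = 100$ ($C = \left(-10\right)^{2} = 100$)
$J = 9$ ($J = 3^{2} = 9$)
$\left(C + J\right)^{2} = \left(100 + 9\right)^{2} = 109^{2} = 11881$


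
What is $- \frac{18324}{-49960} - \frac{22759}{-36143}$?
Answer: $\frac{449830993}{451426070} \approx 0.99647$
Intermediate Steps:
$- \frac{18324}{-49960} - \frac{22759}{-36143} = \left(-18324\right) \left(- \frac{1}{49960}\right) - - \frac{22759}{36143} = \frac{4581}{12490} + \frac{22759}{36143} = \frac{449830993}{451426070}$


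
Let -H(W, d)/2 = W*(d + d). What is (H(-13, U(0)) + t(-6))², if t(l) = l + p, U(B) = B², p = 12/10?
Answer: 576/25 ≈ 23.040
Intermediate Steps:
p = 6/5 (p = 12*(⅒) = 6/5 ≈ 1.2000)
H(W, d) = -4*W*d (H(W, d) = -2*W*(d + d) = -2*W*2*d = -4*W*d)
t(l) = 6/5 + l (t(l) = l + 6/5 = 6/5 + l)
(H(-13, U(0)) + t(-6))² = (-4*(-13)*0² + (6/5 - 6))² = (-4*(-13)*0 - 24/5)² = (0 - 24/5)² = (-24/5)² = 576/25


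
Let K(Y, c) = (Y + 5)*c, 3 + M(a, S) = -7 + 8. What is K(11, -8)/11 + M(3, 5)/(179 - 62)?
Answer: -14998/1287 ≈ -11.653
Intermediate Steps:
M(a, S) = -2 (M(a, S) = -3 + (-7 + 8) = -3 + 1 = -2)
K(Y, c) = c*(5 + Y) (K(Y, c) = (5 + Y)*c = c*(5 + Y))
K(11, -8)/11 + M(3, 5)/(179 - 62) = -8*(5 + 11)/11 - 2/(179 - 62) = -8*16*(1/11) - 2/117 = -128*1/11 - 2*1/117 = -128/11 - 2/117 = -14998/1287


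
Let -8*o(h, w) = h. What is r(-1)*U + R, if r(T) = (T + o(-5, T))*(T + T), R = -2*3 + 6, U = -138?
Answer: -207/2 ≈ -103.50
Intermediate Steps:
o(h, w) = -h/8
R = 0 (R = -6 + 6 = 0)
r(T) = 2*T*(5/8 + T) (r(T) = (T - ⅛*(-5))*(T + T) = (T + 5/8)*(2*T) = (5/8 + T)*(2*T) = 2*T*(5/8 + T))
r(-1)*U + R = ((¼)*(-1)*(5 + 8*(-1)))*(-138) + 0 = ((¼)*(-1)*(5 - 8))*(-138) + 0 = ((¼)*(-1)*(-3))*(-138) + 0 = (¾)*(-138) + 0 = -207/2 + 0 = -207/2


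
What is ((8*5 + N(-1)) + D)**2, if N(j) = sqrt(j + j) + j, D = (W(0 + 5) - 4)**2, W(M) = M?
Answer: (40 + I*sqrt(2))**2 ≈ 1598.0 + 113.14*I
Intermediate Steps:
D = 1 (D = ((0 + 5) - 4)**2 = (5 - 4)**2 = 1**2 = 1)
N(j) = j + sqrt(2)*sqrt(j) (N(j) = sqrt(2*j) + j = sqrt(2)*sqrt(j) + j = j + sqrt(2)*sqrt(j))
((8*5 + N(-1)) + D)**2 = ((8*5 + (-1 + sqrt(2)*sqrt(-1))) + 1)**2 = ((40 + (-1 + sqrt(2)*I)) + 1)**2 = ((40 + (-1 + I*sqrt(2))) + 1)**2 = ((39 + I*sqrt(2)) + 1)**2 = (40 + I*sqrt(2))**2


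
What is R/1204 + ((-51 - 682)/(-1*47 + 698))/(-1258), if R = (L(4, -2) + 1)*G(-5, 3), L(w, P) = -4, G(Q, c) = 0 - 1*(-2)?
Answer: -71986/17607597 ≈ -0.0040883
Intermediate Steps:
G(Q, c) = 2 (G(Q, c) = 0 + 2 = 2)
R = -6 (R = (-4 + 1)*2 = -3*2 = -6)
R/1204 + ((-51 - 682)/(-1*47 + 698))/(-1258) = -6/1204 + ((-51 - 682)/(-1*47 + 698))/(-1258) = -6*1/1204 - 733/(-47 + 698)*(-1/1258) = -3/602 - 733/651*(-1/1258) = -3/602 + 733/818958 = -71986/17607597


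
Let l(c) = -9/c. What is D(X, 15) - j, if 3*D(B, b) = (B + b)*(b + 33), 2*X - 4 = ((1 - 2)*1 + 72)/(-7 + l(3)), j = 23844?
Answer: -118144/5 ≈ -23629.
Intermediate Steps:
X = -31/20 (X = 2 + (((1 - 2)*1 + 72)/(-7 - 9/3))/2 = 2 + ((-1*1 + 72)/(-7 - 9*1/3))/2 = 2 + ((-1 + 72)/(-7 - 3))/2 = 2 + (71/(-10))/2 = 2 + (71*(-1/10))/2 = 2 + (1/2)*(-71/10) = 2 - 71/20 = -31/20 ≈ -1.5500)
D(B, b) = (33 + b)*(B + b)/3 (D(B, b) = ((B + b)*(b + 33))/3 = ((B + b)*(33 + b))/3 = ((33 + b)*(B + b))/3 = (33 + b)*(B + b)/3)
D(X, 15) - j = (11*(-31/20) + 11*15 + (1/3)*15**2 + (1/3)*(-31/20)*15) - 1*23844 = (-341/20 + 165 + (1/3)*225 - 31/4) - 23844 = (-341/20 + 165 + 75 - 31/4) - 23844 = 1076/5 - 23844 = -118144/5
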